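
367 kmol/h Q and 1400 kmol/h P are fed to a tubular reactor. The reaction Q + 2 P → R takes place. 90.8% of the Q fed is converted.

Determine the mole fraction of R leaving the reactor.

Q reacted = 0.908 × 367 = 333.2 kmol/h; ν_Q = −1, so ξ = 333.2/1 = 333.2 kmol/h.
Outlet amounts (n = n₀ + ν ξ):
  Q: 367 − 1(333.2) = 33.76
  P: 1400 − 2(333.2) = 733.5
  R: 0 + 1(333.2) = 333.2
Total out = 1101 kmol/h; y_R = 333.2 / 1101 = 0.3028.

0.303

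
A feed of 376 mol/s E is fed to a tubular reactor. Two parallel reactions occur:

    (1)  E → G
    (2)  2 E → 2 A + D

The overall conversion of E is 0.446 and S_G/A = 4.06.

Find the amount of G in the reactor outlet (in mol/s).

135 mol/s

Conversion of E: E consumed = 0.446 × 376 = 167.7 mol/s = 1ξ₁ + 2ξ₂.
Selectivity: 1ξ₁ / (2ξ₂) = 4.06 → ξ₁ = 8.12 ξ₂.
Substitute: (1·8.12 + 2) ξ₂ = 167.7 → ξ₂ = 16.57 mol/s, ξ₁ = 134.6 mol/s.
Outlet amounts (n = n₀ + Σ ν·ξ):
  E: 376 − 1(134.6) − 2(16.57) = 208.3
  G: 0 + 1(134.6) = 134.6
  A: 0 + 2(16.57) = 33.14
  D: 0 + 1(16.57) = 16.57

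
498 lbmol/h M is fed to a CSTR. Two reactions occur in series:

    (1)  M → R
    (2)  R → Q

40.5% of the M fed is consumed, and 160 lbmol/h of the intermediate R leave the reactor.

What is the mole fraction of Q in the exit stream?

Conversion of M: M consumed = 1ξ₁ = 0.405 × 498 → ξ₁ = 201.7 lbmol/h.
R balance: n_R = 0 + 1ξ₁ − 1ξ₂ = 160 → ξ₂ = (1·201.7 − 160)/1 = 41.69 lbmol/h.
Outlet amounts (n = n₀ + Σ ν·ξ):
  M: 498 − 1(201.7) = 296.3
  R: 0 + 1(201.7) − 1(41.69) = 160
  Q: 0 + 1(41.69) = 41.69
Total out = 498 lbmol/h; y_Q = 41.69 / 498 = 0.08371.

0.0837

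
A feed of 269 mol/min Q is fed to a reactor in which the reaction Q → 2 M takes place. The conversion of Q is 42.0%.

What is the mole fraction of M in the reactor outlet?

Q reacted = 0.42 × 269 = 113 mol/min; ν_Q = −1, so ξ = 113/1 = 113 mol/min.
Outlet amounts (n = n₀ + ν ξ):
  Q: 269 − 1(113) = 156
  M: 0 + 2(113) = 226
Total out = 382 mol/min; y_M = 226 / 382 = 0.5915.

0.592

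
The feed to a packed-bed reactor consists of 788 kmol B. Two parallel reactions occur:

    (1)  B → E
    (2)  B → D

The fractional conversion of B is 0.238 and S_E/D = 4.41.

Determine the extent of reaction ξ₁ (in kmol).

Conversion of B: B consumed = 0.238 × 788 = 187.5 kmol = 1ξ₁ + 1ξ₂.
Selectivity: 1ξ₁ / (1ξ₂) = 4.41 → ξ₁ = 4.41 ξ₂.
Substitute: (1·4.41 + 1) ξ₂ = 187.5 → ξ₂ = 34.67 kmol, ξ₁ = 152.9 kmol.
Outlet amounts (n = n₀ + Σ ν·ξ):
  B: 788 − 1(152.9) − 1(34.67) = 600.5
  E: 0 + 1(152.9) = 152.9
  D: 0 + 1(34.67) = 34.67

ξ₁ = 153 kmol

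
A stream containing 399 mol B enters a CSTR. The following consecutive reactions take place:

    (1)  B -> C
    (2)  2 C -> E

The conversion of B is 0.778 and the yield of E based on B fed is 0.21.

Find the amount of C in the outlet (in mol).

143 mol

Conversion of B: B consumed = 1ξ₁ = 0.778 × 399 → ξ₁ = 310.4 mol.
Yield of E: 1ξ₂ / 399 = 0.21 → ξ₂ = 83.79 mol.
Outlet amounts (n = n₀ + Σ ν·ξ):
  B: 399 − 1(310.4) = 88.58
  C: 0 + 1(310.4) − 2(83.79) = 142.8
  E: 0 + 1(83.79) = 83.79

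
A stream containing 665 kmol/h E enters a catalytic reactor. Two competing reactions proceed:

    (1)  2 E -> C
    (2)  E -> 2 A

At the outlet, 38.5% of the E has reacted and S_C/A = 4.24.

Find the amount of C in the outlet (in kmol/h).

Conversion of E: E consumed = 0.385 × 665 = 256 kmol/h = 2ξ₁ + 1ξ₂.
Selectivity: 1ξ₁ / (2ξ₂) = 4.24 → ξ₁ = 8.48 ξ₂.
Substitute: (2·8.48 + 1) ξ₂ = 256 → ξ₂ = 14.26 kmol/h, ξ₁ = 120.9 kmol/h.
Outlet amounts (n = n₀ + Σ ν·ξ):
  E: 665 − 2(120.9) − 1(14.26) = 409
  C: 0 + 1(120.9) = 120.9
  A: 0 + 2(14.26) = 28.51

121 kmol/h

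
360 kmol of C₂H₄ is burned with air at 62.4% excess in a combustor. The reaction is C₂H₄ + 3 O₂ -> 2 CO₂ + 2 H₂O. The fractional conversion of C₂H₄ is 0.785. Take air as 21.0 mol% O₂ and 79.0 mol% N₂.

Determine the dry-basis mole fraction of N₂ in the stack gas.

Stoichiometric O₂ = 3 × 360 = 1080 kmol; O₂ fed = 1080 × 1.624 = 1754 kmol.
N₂ fed = 1754 × 79/21 = 6598 kmol.
Fuel reacted = 0.785 × 360 → ξ = 282.6 kmol.
Outlet (n = n₀ + ν ξ):
  C₂H₄: 360 − 1(282.6) = 77.4
  O₂: 1754 − 3(282.6) = 906.1
  N₂: 6598 (inert)
  CO₂: 0 + 2(282.6) = 565.2
  H₂O: 0 + 2(282.6) = 565.2
Dry total = 8147 kmol; y_N₂ (dry) = 6598 / 8147 = 0.8099.

0.81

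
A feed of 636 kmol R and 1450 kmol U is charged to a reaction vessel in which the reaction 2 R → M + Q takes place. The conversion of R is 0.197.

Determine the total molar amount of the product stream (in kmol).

R reacted = 0.197 × 636 = 125.3 kmol; ν_R = −2, so ξ = 125.3/2 = 62.65 kmol.
Outlet amounts (n = n₀ + ν ξ):
  R: 636 − 2(62.65) = 510.7
  M: 0 + 1(62.65) = 62.65
  Q: 0 + 1(62.65) = 62.65
  U: 1450 (inert)
Total out = 510.7 + 62.65 + 62.65 + 1450 = 2086 kmol.

2090 kmol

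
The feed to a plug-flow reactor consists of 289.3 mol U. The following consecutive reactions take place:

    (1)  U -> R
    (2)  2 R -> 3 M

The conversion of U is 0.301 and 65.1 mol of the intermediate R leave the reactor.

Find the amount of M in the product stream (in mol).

33 mol

Conversion of U: U consumed = 1ξ₁ = 0.301 × 289.3 → ξ₁ = 87.08 mol.
R balance: n_R = 0 + 1ξ₁ − 2ξ₂ = 65.1 → ξ₂ = (1·87.08 − 65.1)/2 = 10.99 mol.
Outlet amounts (n = n₀ + Σ ν·ξ):
  U: 289.3 − 1(87.08) = 202.2
  R: 0 + 1(87.08) − 2(10.99) = 65.1
  M: 0 + 3(10.99) = 32.97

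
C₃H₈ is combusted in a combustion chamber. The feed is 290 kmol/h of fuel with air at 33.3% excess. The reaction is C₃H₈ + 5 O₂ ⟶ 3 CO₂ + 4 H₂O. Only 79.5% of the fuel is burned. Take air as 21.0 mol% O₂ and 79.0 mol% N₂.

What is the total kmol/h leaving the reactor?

9720 kmol/h

Stoichiometric O₂ = 5 × 290 = 1450 kmol/h; O₂ fed = 1450 × 1.333 = 1933 kmol/h.
N₂ fed = 1933 × 79/21 = 7271 kmol/h.
Fuel reacted = 0.795 × 290 → ξ = 230.6 kmol/h.
Outlet (n = n₀ + ν ξ):
  C₃H₈: 290 − 1(230.6) = 59.45
  O₂: 1933 − 5(230.6) = 780.1
  N₂: 7271 (inert)
  CO₂: 0 + 3(230.6) = 691.7
  H₂O: 0 + 4(230.6) = 922.2
Total out = 59.45 + 780.1 + 7271 + 691.7 + 922.2 = 9725 kmol/h.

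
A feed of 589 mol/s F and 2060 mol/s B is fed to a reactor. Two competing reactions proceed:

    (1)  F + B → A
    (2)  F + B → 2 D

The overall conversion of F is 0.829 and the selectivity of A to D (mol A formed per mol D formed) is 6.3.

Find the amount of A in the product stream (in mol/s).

452 mol/s

Conversion of F: F consumed = 0.829 × 589 = 488.3 mol/s = 1ξ₁ + 1ξ₂.
Selectivity: 1ξ₁ / (2ξ₂) = 6.3 → ξ₁ = 12.6 ξ₂.
Substitute: (1·12.6 + 1) ξ₂ = 488.3 → ξ₂ = 35.9 mol/s, ξ₁ = 452.4 mol/s.
Outlet amounts (n = n₀ + Σ ν·ξ):
  F: 589 − 1(452.4) − 1(35.9) = 100.7
  B: 2060 − 1(452.4) − 1(35.9) = 1572
  A: 0 + 1(452.4) = 452.4
  D: 0 + 2(35.9) = 71.81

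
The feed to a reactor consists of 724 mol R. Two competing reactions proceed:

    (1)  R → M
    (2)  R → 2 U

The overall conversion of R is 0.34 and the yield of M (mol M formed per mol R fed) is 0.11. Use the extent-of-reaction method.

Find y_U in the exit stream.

Yield of M: 1ξ₁ / 724 = 0.11 → ξ₁ = 79.64 mol.
Conversion of R: 1ξ₁ + 1ξ₂ = 0.34 × 724 = 246.2 → ξ₂ = 166.5 mol.
Outlet amounts (n = n₀ + Σ ν·ξ):
  R: 724 − 1(79.64) − 1(166.5) = 477.8
  M: 0 + 1(79.64) = 79.64
  U: 0 + 2(166.5) = 333
Total out = 890.5 mol; y_U = 333 / 890.5 = 0.374.

0.374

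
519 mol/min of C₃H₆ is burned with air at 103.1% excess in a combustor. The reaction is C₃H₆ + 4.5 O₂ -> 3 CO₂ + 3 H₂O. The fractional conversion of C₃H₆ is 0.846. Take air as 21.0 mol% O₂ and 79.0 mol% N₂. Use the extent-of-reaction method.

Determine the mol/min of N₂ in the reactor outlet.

17800 mol/min

Stoichiometric O₂ = 4.5 × 519 = 2336 mol/min; O₂ fed = 2336 × 2.031 = 4743 mol/min.
N₂ fed = 4743 × 79/21 = 17840 mol/min.
Fuel reacted = 0.846 × 519 → ξ = 439.1 mol/min.
Outlet (n = n₀ + ν ξ):
  C₃H₆: 519 − 1(439.1) = 79.93
  O₂: 4743 − 4.5(439.1) = 2768
  N₂: 17840 (inert)
  CO₂: 0 + 3(439.1) = 1317
  H₂O: 0 + 3(439.1) = 1317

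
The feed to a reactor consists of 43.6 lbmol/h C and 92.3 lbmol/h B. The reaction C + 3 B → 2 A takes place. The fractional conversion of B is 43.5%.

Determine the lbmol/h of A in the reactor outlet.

26.8 lbmol/h

B reacted = 0.435 × 92.3 = 40.15 lbmol/h; ν_B = −3, so ξ = 40.15/3 = 13.38 lbmol/h.
Outlet amounts (n = n₀ + ν ξ):
  C: 43.6 − 1(13.38) = 30.22
  B: 92.3 − 3(13.38) = 52.15
  A: 0 + 2(13.38) = 26.77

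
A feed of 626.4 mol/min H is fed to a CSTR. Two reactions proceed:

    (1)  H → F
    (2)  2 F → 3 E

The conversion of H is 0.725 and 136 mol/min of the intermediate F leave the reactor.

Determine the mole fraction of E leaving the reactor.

0.608

Conversion of H: H consumed = 1ξ₁ = 0.725 × 626.4 → ξ₁ = 454.1 mol/min.
F balance: n_F = 0 + 1ξ₁ − 2ξ₂ = 136 → ξ₂ = (1·454.1 − 136)/2 = 159.1 mol/min.
Outlet amounts (n = n₀ + Σ ν·ξ):
  H: 626.4 − 1(454.1) = 172.3
  F: 0 + 1(454.1) − 2(159.1) = 136
  E: 0 + 3(159.1) = 477.2
Total out = 785.5 mol/min; y_E = 477.2 / 785.5 = 0.6075.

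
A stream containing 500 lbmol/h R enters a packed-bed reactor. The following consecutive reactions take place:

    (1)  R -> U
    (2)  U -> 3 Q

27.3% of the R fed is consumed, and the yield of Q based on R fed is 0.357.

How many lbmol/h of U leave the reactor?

Conversion of R: R consumed = 1ξ₁ = 0.273 × 500 → ξ₁ = 136.5 lbmol/h.
Yield of Q: 3ξ₂ / 500 = 0.357 → ξ₂ = 59.5 lbmol/h.
Outlet amounts (n = n₀ + Σ ν·ξ):
  R: 500 − 1(136.5) = 363.5
  U: 0 + 1(136.5) − 1(59.5) = 77
  Q: 0 + 3(59.5) = 178.5

77 lbmol/h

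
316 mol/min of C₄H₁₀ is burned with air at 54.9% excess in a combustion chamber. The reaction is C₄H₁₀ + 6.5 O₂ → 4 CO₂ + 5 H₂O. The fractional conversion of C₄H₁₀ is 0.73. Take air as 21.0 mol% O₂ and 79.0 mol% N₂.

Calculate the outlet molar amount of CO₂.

Stoichiometric O₂ = 6.5 × 316 = 2054 mol/min; O₂ fed = 2054 × 1.549 = 3182 mol/min.
N₂ fed = 3182 × 79/21 = 11970 mol/min.
Fuel reacted = 0.73 × 316 → ξ = 230.7 mol/min.
Outlet (n = n₀ + ν ξ):
  C₄H₁₀: 316 − 1(230.7) = 85.32
  O₂: 3182 − 6.5(230.7) = 1682
  N₂: 11970 (inert)
  CO₂: 0 + 4(230.7) = 922.7
  H₂O: 0 + 5(230.7) = 1153

923 mol/min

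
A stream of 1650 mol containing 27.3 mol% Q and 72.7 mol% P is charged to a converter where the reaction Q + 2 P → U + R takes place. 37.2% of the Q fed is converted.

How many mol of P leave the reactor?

864 mol

Q reacted = 0.372 × 450.4 = 167.6 mol; ν_Q = −1, so ξ = 167.6/1 = 167.6 mol.
Outlet amounts (n = n₀ + ν ξ):
  Q: 450.4 − 1(167.6) = 282.9
  P: 1200 − 2(167.6) = 864.4
  U: 0 + 1(167.6) = 167.6
  R: 0 + 1(167.6) = 167.6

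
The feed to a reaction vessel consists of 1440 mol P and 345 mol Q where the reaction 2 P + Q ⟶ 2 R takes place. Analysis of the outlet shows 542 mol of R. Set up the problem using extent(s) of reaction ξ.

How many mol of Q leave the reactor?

For R: n = n₀ + 2ξ → 542 = 0 + 2ξ, giving ξ = 271 mol.
Outlet amounts (n = n₀ + ν ξ):
  P: 1440 − 2(271) = 898
  Q: 345 − 1(271) = 74
  R: 0 + 2(271) = 542

74 mol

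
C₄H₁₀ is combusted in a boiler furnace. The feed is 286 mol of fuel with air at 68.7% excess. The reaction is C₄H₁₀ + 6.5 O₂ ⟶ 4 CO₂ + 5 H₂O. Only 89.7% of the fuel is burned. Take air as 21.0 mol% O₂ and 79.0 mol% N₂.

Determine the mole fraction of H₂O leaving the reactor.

Stoichiometric O₂ = 6.5 × 286 = 1859 mol; O₂ fed = 1859 × 1.687 = 3136 mol.
N₂ fed = 3136 × 79/21 = 11800 mol.
Fuel reacted = 0.897 × 286 → ξ = 256.5 mol.
Outlet (n = n₀ + ν ξ):
  C₄H₁₀: 286 − 1(256.5) = 29.46
  O₂: 3136 − 6.5(256.5) = 1469
  N₂: 11800 (inert)
  CO₂: 0 + 4(256.5) = 1026
  H₂O: 0 + 5(256.5) = 1283
Total out = 15600 mol; y_H₂O = 1283 / 15600 = 0.0822.

0.0822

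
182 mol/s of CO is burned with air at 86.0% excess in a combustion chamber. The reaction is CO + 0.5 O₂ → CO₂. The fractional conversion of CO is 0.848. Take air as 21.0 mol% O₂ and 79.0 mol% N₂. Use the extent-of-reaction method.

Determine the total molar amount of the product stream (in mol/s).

911 mol/s

Stoichiometric O₂ = 0.5 × 182 = 91 mol/s; O₂ fed = 91 × 1.860 = 169.3 mol/s.
N₂ fed = 169.3 × 79/21 = 636.7 mol/s.
Fuel reacted = 0.848 × 182 → ξ = 154.3 mol/s.
Outlet (n = n₀ + ν ξ):
  CO: 182 − 1(154.3) = 27.66
  O₂: 169.3 − 0.5(154.3) = 92.09
  N₂: 636.7 (inert)
  CO₂: 0 + 1(154.3) = 154.3
Total out = 27.66 + 92.09 + 636.7 + 154.3 = 910.8 mol/s.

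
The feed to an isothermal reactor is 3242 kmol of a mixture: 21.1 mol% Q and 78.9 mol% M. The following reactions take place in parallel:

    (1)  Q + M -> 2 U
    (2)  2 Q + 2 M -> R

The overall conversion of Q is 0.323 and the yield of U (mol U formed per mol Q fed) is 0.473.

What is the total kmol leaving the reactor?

Yield of U: 2ξ₁ / 684.1 = 0.473 → ξ₁ = 161.8 kmol.
Conversion of Q: 1ξ₁ + 2ξ₂ = 0.323 × 684.1 = 221 → ξ₂ = 29.59 kmol.
Outlet amounts (n = n₀ + Σ ν·ξ):
  Q: 684.1 − 1(161.8) − 2(29.59) = 463.1
  M: 2558 − 1(161.8) − 2(29.59) = 2337
  U: 0 + 2(161.8) = 323.6
  R: 0 + 1(29.59) = 29.59
Total out = 463.1 + 2337 + 323.6 + 29.59 = 3153 kmol.

3150 kmol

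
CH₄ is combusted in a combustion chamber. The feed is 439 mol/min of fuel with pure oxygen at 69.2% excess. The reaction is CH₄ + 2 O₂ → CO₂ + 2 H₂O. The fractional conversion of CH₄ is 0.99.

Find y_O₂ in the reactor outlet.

0.32

Stoichiometric O₂ = 2 × 439 = 878 mol/min; O₂ fed = 878 × 1.692 = 1486 mol/min.
Fuel reacted = 0.99 × 439 → ξ = 434.6 mol/min.
Outlet (n = n₀ + ν ξ):
  CH₄: 439 − 1(434.6) = 4.39
  O₂: 1486 − 2(434.6) = 616.4
  CO₂: 0 + 1(434.6) = 434.6
  H₂O: 0 + 2(434.6) = 869.2
Total out = 1925 mol/min; y_O₂ = 616.4 / 1925 = 0.3203.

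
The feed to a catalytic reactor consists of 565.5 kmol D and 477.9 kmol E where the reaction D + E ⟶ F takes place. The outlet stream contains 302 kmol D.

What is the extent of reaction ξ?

For D: n = n₀ − 1ξ → 302 = 565.5 − 1ξ, giving ξ = 263.5 kmol.
Outlet amounts (n = n₀ + ν ξ):
  D: 565.5 − 1(263.5) = 302
  E: 477.9 − 1(263.5) = 214.4
  F: 0 + 1(263.5) = 263.5

ξ = 264 kmol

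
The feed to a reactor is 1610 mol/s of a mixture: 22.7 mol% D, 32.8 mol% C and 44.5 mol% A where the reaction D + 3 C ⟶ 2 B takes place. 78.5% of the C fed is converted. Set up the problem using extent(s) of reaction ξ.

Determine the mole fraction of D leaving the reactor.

C reacted = 0.785 × 528.1 = 414.5 mol/s; ν_C = −3, so ξ = 414.5/3 = 138.2 mol/s.
Outlet amounts (n = n₀ + ν ξ):
  D: 365.5 − 1(138.2) = 227.3
  C: 528.1 − 3(138.2) = 113.5
  B: 0 + 2(138.2) = 276.4
  A: 716.5 (inert)
Total out = 1334 mol/s; y_D = 227.3 / 1334 = 0.1704.

0.17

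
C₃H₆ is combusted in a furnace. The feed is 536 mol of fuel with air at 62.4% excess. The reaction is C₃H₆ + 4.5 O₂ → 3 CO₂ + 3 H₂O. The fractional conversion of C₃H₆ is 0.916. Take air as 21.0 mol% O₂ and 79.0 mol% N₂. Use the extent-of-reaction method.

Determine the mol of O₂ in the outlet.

Stoichiometric O₂ = 4.5 × 536 = 2412 mol; O₂ fed = 2412 × 1.624 = 3917 mol.
N₂ fed = 3917 × 79/21 = 14740 mol.
Fuel reacted = 0.916 × 536 → ξ = 491 mol.
Outlet (n = n₀ + ν ξ):
  C₃H₆: 536 − 1(491) = 45.02
  O₂: 3917 − 4.5(491) = 1708
  N₂: 14740 (inert)
  CO₂: 0 + 3(491) = 1473
  H₂O: 0 + 3(491) = 1473

1710 mol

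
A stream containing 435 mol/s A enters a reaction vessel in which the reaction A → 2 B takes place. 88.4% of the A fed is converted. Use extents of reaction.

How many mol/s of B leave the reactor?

769 mol/s

A reacted = 0.884 × 435 = 384.5 mol/s; ν_A = −1, so ξ = 384.5/1 = 384.5 mol/s.
Outlet amounts (n = n₀ + ν ξ):
  A: 435 − 1(384.5) = 50.46
  B: 0 + 2(384.5) = 769.1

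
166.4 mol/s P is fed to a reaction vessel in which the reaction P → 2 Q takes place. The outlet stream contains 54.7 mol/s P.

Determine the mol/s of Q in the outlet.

For P: n = n₀ − 1ξ → 54.7 = 166.4 − 1ξ, giving ξ = 111.7 mol/s.
Outlet amounts (n = n₀ + ν ξ):
  P: 166.4 − 1(111.7) = 54.7
  Q: 0 + 2(111.7) = 223.4

223 mol/s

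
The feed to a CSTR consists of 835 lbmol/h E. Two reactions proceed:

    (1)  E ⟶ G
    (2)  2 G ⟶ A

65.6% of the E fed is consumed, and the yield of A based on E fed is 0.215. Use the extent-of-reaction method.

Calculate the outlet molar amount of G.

189 lbmol/h

Conversion of E: E consumed = 1ξ₁ = 0.656 × 835 → ξ₁ = 547.8 lbmol/h.
Yield of A: 1ξ₂ / 835 = 0.215 → ξ₂ = 179.5 lbmol/h.
Outlet amounts (n = n₀ + Σ ν·ξ):
  E: 835 − 1(547.8) = 287.2
  G: 0 + 1(547.8) − 2(179.5) = 188.7
  A: 0 + 1(179.5) = 179.5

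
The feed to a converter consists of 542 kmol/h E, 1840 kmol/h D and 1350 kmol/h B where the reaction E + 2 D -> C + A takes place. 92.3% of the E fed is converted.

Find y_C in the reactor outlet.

0.155

E reacted = 0.923 × 542 = 500.3 kmol/h; ν_E = −1, so ξ = 500.3/1 = 500.3 kmol/h.
Outlet amounts (n = n₀ + ν ξ):
  E: 542 − 1(500.3) = 41.73
  D: 1840 − 2(500.3) = 839.5
  C: 0 + 1(500.3) = 500.3
  A: 0 + 1(500.3) = 500.3
  B: 1350 (inert)
Total out = 3232 kmol/h; y_C = 500.3 / 3232 = 0.1548.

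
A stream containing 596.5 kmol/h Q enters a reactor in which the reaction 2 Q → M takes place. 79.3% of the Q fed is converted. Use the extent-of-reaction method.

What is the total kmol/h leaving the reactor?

360 kmol/h

Q reacted = 0.793 × 596.5 = 473 kmol/h; ν_Q = −2, so ξ = 473/2 = 236.5 kmol/h.
Outlet amounts (n = n₀ + ν ξ):
  Q: 596.5 − 2(236.5) = 123.5
  M: 0 + 1(236.5) = 236.5
Total out = 123.5 + 236.5 = 360 kmol/h.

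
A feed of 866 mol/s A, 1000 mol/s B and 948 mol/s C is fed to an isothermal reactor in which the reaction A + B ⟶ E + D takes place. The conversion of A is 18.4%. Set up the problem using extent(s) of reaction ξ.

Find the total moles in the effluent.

2810 mol/s

A reacted = 0.184 × 866 = 159.3 mol/s; ν_A = −1, so ξ = 159.3/1 = 159.3 mol/s.
Outlet amounts (n = n₀ + ν ξ):
  A: 866 − 1(159.3) = 706.7
  B: 1000 − 1(159.3) = 840.7
  E: 0 + 1(159.3) = 159.3
  D: 0 + 1(159.3) = 159.3
  C: 948 (inert)
Total out = 706.7 + 840.7 + 159.3 + 159.3 + 948 = 2814 mol/s.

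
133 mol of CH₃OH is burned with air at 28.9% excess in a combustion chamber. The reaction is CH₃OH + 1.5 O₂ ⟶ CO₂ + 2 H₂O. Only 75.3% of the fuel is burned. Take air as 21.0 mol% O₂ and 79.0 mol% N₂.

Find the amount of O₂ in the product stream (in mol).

Stoichiometric O₂ = 1.5 × 133 = 199.5 mol; O₂ fed = 199.5 × 1.289 = 257.2 mol.
N₂ fed = 257.2 × 79/21 = 967.4 mol.
Fuel reacted = 0.753 × 133 → ξ = 100.1 mol.
Outlet (n = n₀ + ν ξ):
  CH₃OH: 133 − 1(100.1) = 32.85
  O₂: 257.2 − 1.5(100.1) = 106.9
  N₂: 967.4 (inert)
  CO₂: 0 + 1(100.1) = 100.1
  H₂O: 0 + 2(100.1) = 200.3

107 mol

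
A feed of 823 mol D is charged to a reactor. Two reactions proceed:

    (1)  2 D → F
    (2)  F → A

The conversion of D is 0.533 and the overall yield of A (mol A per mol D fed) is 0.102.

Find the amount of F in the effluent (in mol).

135 mol

Conversion of D: D consumed = 2ξ₁ = 0.533 × 823 → ξ₁ = 219.3 mol.
Yield of A: 1ξ₂ / 823 = 0.102 → ξ₂ = 83.95 mol.
Outlet amounts (n = n₀ + Σ ν·ξ):
  D: 823 − 2(219.3) = 384.3
  F: 0 + 1(219.3) − 1(83.95) = 135.4
  A: 0 + 1(83.95) = 83.95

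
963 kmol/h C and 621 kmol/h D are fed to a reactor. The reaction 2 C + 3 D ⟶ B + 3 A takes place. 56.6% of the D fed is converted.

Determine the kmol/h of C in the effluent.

729 kmol/h

D reacted = 0.566 × 621 = 351.5 kmol/h; ν_D = −3, so ξ = 351.5/3 = 117.2 kmol/h.
Outlet amounts (n = n₀ + ν ξ):
  C: 963 − 2(117.2) = 728.7
  D: 621 − 3(117.2) = 269.5
  B: 0 + 1(117.2) = 117.2
  A: 0 + 3(117.2) = 351.5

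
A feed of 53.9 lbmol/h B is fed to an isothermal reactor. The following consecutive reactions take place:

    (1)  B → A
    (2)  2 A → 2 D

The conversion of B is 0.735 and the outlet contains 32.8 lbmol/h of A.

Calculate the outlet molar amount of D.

6.82 lbmol/h

Conversion of B: B consumed = 1ξ₁ = 0.735 × 53.9 → ξ₁ = 39.62 lbmol/h.
A balance: n_A = 0 + 1ξ₁ − 2ξ₂ = 32.8 → ξ₂ = (1·39.62 − 32.8)/2 = 3.408 lbmol/h.
Outlet amounts (n = n₀ + Σ ν·ξ):
  B: 53.9 − 1(39.62) = 14.28
  A: 0 + 1(39.62) − 2(3.408) = 32.8
  D: 0 + 2(3.408) = 6.816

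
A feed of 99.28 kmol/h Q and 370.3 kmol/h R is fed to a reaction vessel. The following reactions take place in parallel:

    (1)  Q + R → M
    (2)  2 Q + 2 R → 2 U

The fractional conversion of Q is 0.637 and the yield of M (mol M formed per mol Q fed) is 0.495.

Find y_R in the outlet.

Yield of M: 1ξ₁ / 99.28 = 0.495 → ξ₁ = 49.14 kmol/h.
Conversion of Q: 1ξ₁ + 2ξ₂ = 0.637 × 99.28 = 63.24 → ξ₂ = 7.049 kmol/h.
Outlet amounts (n = n₀ + Σ ν·ξ):
  Q: 99.28 − 1(49.14) − 2(7.049) = 36.04
  R: 370.3 − 1(49.14) − 2(7.049) = 307.1
  M: 0 + 1(49.14) = 49.14
  U: 0 + 2(7.049) = 14.1
Total out = 406.3 kmol/h; y_R = 307.1 / 406.3 = 0.7557.

0.756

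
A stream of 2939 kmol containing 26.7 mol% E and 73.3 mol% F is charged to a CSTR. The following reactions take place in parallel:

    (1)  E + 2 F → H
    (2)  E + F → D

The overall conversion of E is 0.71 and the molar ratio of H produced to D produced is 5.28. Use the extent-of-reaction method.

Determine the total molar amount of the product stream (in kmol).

Conversion of E: E consumed = 0.71 × 784.7 = 557.1 kmol = 1ξ₁ + 1ξ₂.
Selectivity: 1ξ₁ / (1ξ₂) = 5.28 → ξ₁ = 5.28 ξ₂.
Substitute: (1·5.28 + 1) ξ₂ = 557.1 → ξ₂ = 88.72 kmol, ξ₁ = 468.4 kmol.
Outlet amounts (n = n₀ + Σ ν·ξ):
  E: 784.7 − 1(468.4) − 1(88.72) = 227.6
  F: 2154 − 2(468.4) − 1(88.72) = 1129
  H: 0 + 1(468.4) = 468.4
  D: 0 + 1(88.72) = 88.72
Total out = 227.6 + 1129 + 468.4 + 88.72 = 1913 kmol.

1910 kmol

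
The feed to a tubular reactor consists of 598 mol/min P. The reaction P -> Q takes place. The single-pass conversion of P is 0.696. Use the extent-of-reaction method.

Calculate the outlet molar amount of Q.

416 mol/min

P reacted = 0.696 × 598 = 416.2 mol/min; ν_P = −1, so ξ = 416.2/1 = 416.2 mol/min.
Outlet amounts (n = n₀ + ν ξ):
  P: 598 − 1(416.2) = 181.8
  Q: 0 + 1(416.2) = 416.2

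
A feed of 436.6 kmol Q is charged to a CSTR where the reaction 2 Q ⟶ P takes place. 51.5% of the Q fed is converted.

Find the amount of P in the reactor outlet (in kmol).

Q reacted = 0.515 × 436.6 = 224.8 kmol; ν_Q = −2, so ξ = 224.8/2 = 112.4 kmol.
Outlet amounts (n = n₀ + ν ξ):
  Q: 436.6 − 2(112.4) = 211.8
  P: 0 + 1(112.4) = 112.4

112 kmol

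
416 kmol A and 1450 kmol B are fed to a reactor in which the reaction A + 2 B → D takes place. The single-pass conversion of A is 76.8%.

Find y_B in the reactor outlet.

A reacted = 0.768 × 416 = 319.5 kmol; ν_A = −1, so ξ = 319.5/1 = 319.5 kmol.
Outlet amounts (n = n₀ + ν ξ):
  A: 416 − 1(319.5) = 96.51
  B: 1450 − 2(319.5) = 811
  D: 0 + 1(319.5) = 319.5
Total out = 1227 kmol; y_B = 811 / 1227 = 0.661.

0.661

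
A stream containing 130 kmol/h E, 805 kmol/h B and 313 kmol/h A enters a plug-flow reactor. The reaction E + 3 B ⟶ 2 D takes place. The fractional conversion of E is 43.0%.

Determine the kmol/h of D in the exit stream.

E reacted = 0.43 × 130 = 55.9 kmol/h; ν_E = −1, so ξ = 55.9/1 = 55.9 kmol/h.
Outlet amounts (n = n₀ + ν ξ):
  E: 130 − 1(55.9) = 74.1
  B: 805 − 3(55.9) = 637.3
  D: 0 + 2(55.9) = 111.8
  A: 313 (inert)

112 kmol/h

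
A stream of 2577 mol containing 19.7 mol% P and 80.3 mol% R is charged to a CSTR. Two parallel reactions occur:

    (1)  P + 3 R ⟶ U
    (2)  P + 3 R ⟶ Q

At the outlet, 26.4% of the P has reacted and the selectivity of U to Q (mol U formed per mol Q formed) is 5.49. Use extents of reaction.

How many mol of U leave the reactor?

Conversion of P: P consumed = 0.264 × 507.7 = 134 mol = 1ξ₁ + 1ξ₂.
Selectivity: 1ξ₁ / (1ξ₂) = 5.49 → ξ₁ = 5.49 ξ₂.
Substitute: (1·5.49 + 1) ξ₂ = 134 → ξ₂ = 20.65 mol, ξ₁ = 113.4 mol.
Outlet amounts (n = n₀ + Σ ν·ξ):
  P: 507.7 − 1(113.4) − 1(20.65) = 373.6
  R: 2069 − 3(113.4) − 3(20.65) = 1667
  U: 0 + 1(113.4) = 113.4
  Q: 0 + 1(20.65) = 20.65

113 mol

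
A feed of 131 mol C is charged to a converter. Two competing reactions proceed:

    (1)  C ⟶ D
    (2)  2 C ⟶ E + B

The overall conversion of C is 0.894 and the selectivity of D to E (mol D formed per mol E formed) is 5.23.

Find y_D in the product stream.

0.647

Conversion of C: C consumed = 0.894 × 131 = 117.1 mol = 1ξ₁ + 2ξ₂.
Selectivity: 1ξ₁ / (1ξ₂) = 5.23 → ξ₁ = 5.23 ξ₂.
Substitute: (1·5.23 + 2) ξ₂ = 117.1 → ξ₂ = 16.2 mol, ξ₁ = 84.72 mol.
Outlet amounts (n = n₀ + Σ ν·ξ):
  C: 131 − 1(84.72) − 2(16.2) = 13.89
  D: 0 + 1(84.72) = 84.72
  E: 0 + 1(16.2) = 16.2
  B: 0 + 1(16.2) = 16.2
Total out = 131 mol; y_D = 84.72 / 131 = 0.6467.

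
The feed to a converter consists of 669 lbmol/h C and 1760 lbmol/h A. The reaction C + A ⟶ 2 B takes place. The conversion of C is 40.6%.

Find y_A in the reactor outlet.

0.613

C reacted = 0.406 × 669 = 271.6 lbmol/h; ν_C = −1, so ξ = 271.6/1 = 271.6 lbmol/h.
Outlet amounts (n = n₀ + ν ξ):
  C: 669 − 1(271.6) = 397.4
  A: 1760 − 1(271.6) = 1488
  B: 0 + 2(271.6) = 543.2
Total out = 2429 lbmol/h; y_A = 1488 / 2429 = 0.6128.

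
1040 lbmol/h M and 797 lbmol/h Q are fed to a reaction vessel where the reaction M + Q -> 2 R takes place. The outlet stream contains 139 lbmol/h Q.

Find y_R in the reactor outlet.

0.716

For Q: n = n₀ − 1ξ → 139 = 797 − 1ξ, giving ξ = 658 lbmol/h.
Outlet amounts (n = n₀ + ν ξ):
  M: 1040 − 1(658) = 382
  Q: 797 − 1(658) = 139
  R: 0 + 2(658) = 1316
Total out = 1837 lbmol/h; y_R = 1316 / 1837 = 0.7164.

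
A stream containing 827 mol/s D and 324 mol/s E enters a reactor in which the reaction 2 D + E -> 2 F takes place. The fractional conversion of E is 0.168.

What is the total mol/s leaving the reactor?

1100 mol/s

E reacted = 0.168 × 324 = 54.43 mol/s; ν_E = −1, so ξ = 54.43/1 = 54.43 mol/s.
Outlet amounts (n = n₀ + ν ξ):
  D: 827 − 2(54.43) = 718.1
  E: 324 − 1(54.43) = 269.6
  F: 0 + 2(54.43) = 108.9
Total out = 718.1 + 269.6 + 108.9 = 1097 mol/s.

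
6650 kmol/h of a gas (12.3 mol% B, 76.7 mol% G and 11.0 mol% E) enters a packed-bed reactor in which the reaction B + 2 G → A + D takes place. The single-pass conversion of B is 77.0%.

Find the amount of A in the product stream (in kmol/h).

B reacted = 0.77 × 818 = 629.8 kmol/h; ν_B = −1, so ξ = 629.8/1 = 629.8 kmol/h.
Outlet amounts (n = n₀ + ν ξ):
  B: 818 − 1(629.8) = 188.1
  G: 5101 − 2(629.8) = 3841
  A: 0 + 1(629.8) = 629.8
  D: 0 + 1(629.8) = 629.8
  E: 731.5 (inert)

630 kmol/h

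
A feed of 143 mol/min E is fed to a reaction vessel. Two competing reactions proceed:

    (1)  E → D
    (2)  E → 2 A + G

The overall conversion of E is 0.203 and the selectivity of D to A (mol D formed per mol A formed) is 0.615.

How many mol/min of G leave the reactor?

13 mol/min

Conversion of E: E consumed = 0.203 × 143 = 29.03 mol/min = 1ξ₁ + 1ξ₂.
Selectivity: 1ξ₁ / (2ξ₂) = 0.615 → ξ₁ = 1.23 ξ₂.
Substitute: (1·1.23 + 1) ξ₂ = 29.03 → ξ₂ = 13.02 mol/min, ξ₁ = 16.01 mol/min.
Outlet amounts (n = n₀ + Σ ν·ξ):
  E: 143 − 1(16.01) − 1(13.02) = 114
  D: 0 + 1(16.01) = 16.01
  A: 0 + 2(13.02) = 26.03
  G: 0 + 1(13.02) = 13.02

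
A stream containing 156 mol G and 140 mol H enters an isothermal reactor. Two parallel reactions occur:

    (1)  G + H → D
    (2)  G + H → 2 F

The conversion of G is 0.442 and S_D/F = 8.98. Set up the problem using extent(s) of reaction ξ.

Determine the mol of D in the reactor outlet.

Conversion of G: G consumed = 0.442 × 156 = 68.95 mol = 1ξ₁ + 1ξ₂.
Selectivity: 1ξ₁ / (2ξ₂) = 8.98 → ξ₁ = 17.96 ξ₂.
Substitute: (1·17.96 + 1) ξ₂ = 68.95 → ξ₂ = 3.637 mol, ξ₁ = 65.32 mol.
Outlet amounts (n = n₀ + Σ ν·ξ):
  G: 156 − 1(65.32) − 1(3.637) = 87.05
  H: 140 − 1(65.32) − 1(3.637) = 71.05
  D: 0 + 1(65.32) = 65.32
  F: 0 + 2(3.637) = 7.273

65.3 mol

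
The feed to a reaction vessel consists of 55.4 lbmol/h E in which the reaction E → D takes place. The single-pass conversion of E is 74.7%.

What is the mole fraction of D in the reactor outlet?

0.747

E reacted = 0.747 × 55.4 = 41.38 lbmol/h; ν_E = −1, so ξ = 41.38/1 = 41.38 lbmol/h.
Outlet amounts (n = n₀ + ν ξ):
  E: 55.4 − 1(41.38) = 14.02
  D: 0 + 1(41.38) = 41.38
Total out = 55.4 lbmol/h; y_D = 41.38 / 55.4 = 0.747.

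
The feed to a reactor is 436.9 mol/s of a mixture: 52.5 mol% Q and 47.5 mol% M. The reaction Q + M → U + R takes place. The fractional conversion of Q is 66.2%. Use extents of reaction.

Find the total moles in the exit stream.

437 mol/s

Q reacted = 0.662 × 229.4 = 151.8 mol/s; ν_Q = −1, so ξ = 151.8/1 = 151.8 mol/s.
Outlet amounts (n = n₀ + ν ξ):
  Q: 229.4 − 1(151.8) = 77.53
  M: 207.5 − 1(151.8) = 55.68
  U: 0 + 1(151.8) = 151.8
  R: 0 + 1(151.8) = 151.8
Total out = 77.53 + 55.68 + 151.8 + 151.8 = 436.9 mol/s.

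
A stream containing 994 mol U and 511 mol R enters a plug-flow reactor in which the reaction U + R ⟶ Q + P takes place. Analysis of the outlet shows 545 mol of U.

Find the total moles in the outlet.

1500 mol

For U: n = n₀ − 1ξ → 545 = 994 − 1ξ, giving ξ = 449 mol.
Outlet amounts (n = n₀ + ν ξ):
  U: 994 − 1(449) = 545
  R: 511 − 1(449) = 62
  Q: 0 + 1(449) = 449
  P: 0 + 1(449) = 449
Total out = 545 + 62 + 449 + 449 = 1505 mol.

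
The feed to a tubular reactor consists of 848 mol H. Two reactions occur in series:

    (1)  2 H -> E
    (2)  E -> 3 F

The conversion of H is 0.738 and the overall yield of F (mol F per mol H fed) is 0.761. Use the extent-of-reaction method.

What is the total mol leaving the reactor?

Conversion of H: H consumed = 2ξ₁ = 0.738 × 848 → ξ₁ = 312.9 mol.
Yield of F: 3ξ₂ / 848 = 0.761 → ξ₂ = 215.1 mol.
Outlet amounts (n = n₀ + Σ ν·ξ):
  H: 848 − 2(312.9) = 222.2
  E: 0 + 1(312.9) − 1(215.1) = 97.8
  F: 0 + 3(215.1) = 645.3
Total out = 222.2 + 97.8 + 645.3 = 965.3 mol.

965 mol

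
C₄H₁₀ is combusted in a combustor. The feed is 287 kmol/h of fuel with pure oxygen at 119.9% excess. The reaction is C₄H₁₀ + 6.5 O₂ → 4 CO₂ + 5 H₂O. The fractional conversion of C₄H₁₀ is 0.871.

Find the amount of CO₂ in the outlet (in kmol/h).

Stoichiometric O₂ = 6.5 × 287 = 1866 kmol/h; O₂ fed = 1866 × 2.199 = 4102 kmol/h.
Fuel reacted = 0.871 × 287 → ξ = 250 kmol/h.
Outlet (n = n₀ + ν ξ):
  C₄H₁₀: 287 − 1(250) = 37.02
  O₂: 4102 − 6.5(250) = 2477
  CO₂: 0 + 4(250) = 999.9
  H₂O: 0 + 5(250) = 1250

1000 kmol/h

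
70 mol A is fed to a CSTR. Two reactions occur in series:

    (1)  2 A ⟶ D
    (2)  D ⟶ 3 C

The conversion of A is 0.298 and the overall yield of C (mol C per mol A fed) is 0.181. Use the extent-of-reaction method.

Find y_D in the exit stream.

0.0913

Conversion of A: A consumed = 2ξ₁ = 0.298 × 70 → ξ₁ = 10.43 mol.
Yield of C: 3ξ₂ / 70 = 0.181 → ξ₂ = 4.223 mol.
Outlet amounts (n = n₀ + Σ ν·ξ):
  A: 70 − 2(10.43) = 49.14
  D: 0 + 1(10.43) − 1(4.223) = 6.207
  C: 0 + 3(4.223) = 12.67
Total out = 68.02 mol; y_D = 6.207 / 68.02 = 0.09125.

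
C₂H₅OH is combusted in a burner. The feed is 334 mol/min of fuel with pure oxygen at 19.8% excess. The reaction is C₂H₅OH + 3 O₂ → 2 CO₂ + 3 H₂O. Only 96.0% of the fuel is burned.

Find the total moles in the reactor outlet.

1860 mol/min

Stoichiometric O₂ = 3 × 334 = 1002 mol/min; O₂ fed = 1002 × 1.198 = 1200 mol/min.
Fuel reacted = 0.96 × 334 → ξ = 320.6 mol/min.
Outlet (n = n₀ + ν ξ):
  C₂H₅OH: 334 − 1(320.6) = 13.36
  O₂: 1200 − 3(320.6) = 238.5
  CO₂: 0 + 2(320.6) = 641.3
  H₂O: 0 + 3(320.6) = 961.9
Total out = 13.36 + 238.5 + 641.3 + 961.9 = 1855 mol/min.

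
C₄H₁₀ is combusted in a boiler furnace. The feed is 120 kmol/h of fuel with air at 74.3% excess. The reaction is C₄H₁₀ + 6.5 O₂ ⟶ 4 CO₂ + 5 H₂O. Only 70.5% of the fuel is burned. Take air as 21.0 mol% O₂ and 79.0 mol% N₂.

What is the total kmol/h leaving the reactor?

6720 kmol/h

Stoichiometric O₂ = 6.5 × 120 = 780 kmol/h; O₂ fed = 780 × 1.743 = 1360 kmol/h.
N₂ fed = 1360 × 79/21 = 5114 kmol/h.
Fuel reacted = 0.705 × 120 → ξ = 84.6 kmol/h.
Outlet (n = n₀ + ν ξ):
  C₄H₁₀: 120 − 1(84.6) = 35.4
  O₂: 1360 − 6.5(84.6) = 809.6
  N₂: 5114 (inert)
  CO₂: 0 + 4(84.6) = 338.4
  H₂O: 0 + 5(84.6) = 423
Total out = 35.4 + 809.6 + 5114 + 338.4 + 423 = 6721 kmol/h.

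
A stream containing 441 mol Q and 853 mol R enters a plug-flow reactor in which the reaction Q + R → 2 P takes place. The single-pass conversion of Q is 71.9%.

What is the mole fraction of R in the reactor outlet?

0.414

Q reacted = 0.719 × 441 = 317.1 mol; ν_Q = −1, so ξ = 317.1/1 = 317.1 mol.
Outlet amounts (n = n₀ + ν ξ):
  Q: 441 − 1(317.1) = 123.9
  R: 853 − 1(317.1) = 535.9
  P: 0 + 2(317.1) = 634.2
Total out = 1294 mol; y_R = 535.9 / 1294 = 0.4142.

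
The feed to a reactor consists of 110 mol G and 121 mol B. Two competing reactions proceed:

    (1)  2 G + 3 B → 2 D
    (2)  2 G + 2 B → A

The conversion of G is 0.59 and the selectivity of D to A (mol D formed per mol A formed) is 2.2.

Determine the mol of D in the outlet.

Conversion of G: G consumed = 0.59 × 110 = 64.9 mol = 2ξ₁ + 2ξ₂.
Selectivity: 2ξ₁ / (1ξ₂) = 2.2 → ξ₁ = 1.1 ξ₂.
Substitute: (2·1.1 + 2) ξ₂ = 64.9 → ξ₂ = 15.45 mol, ξ₁ = 17 mol.
Outlet amounts (n = n₀ + Σ ν·ξ):
  G: 110 − 2(17) − 2(15.45) = 45.1
  B: 121 − 3(17) − 2(15.45) = 39.1
  D: 0 + 2(17) = 34
  A: 0 + 1(15.45) = 15.45

34 mol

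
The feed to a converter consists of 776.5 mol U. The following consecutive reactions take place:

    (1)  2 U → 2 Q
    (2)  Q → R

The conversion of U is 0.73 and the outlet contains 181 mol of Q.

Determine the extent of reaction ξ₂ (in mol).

Conversion of U: U consumed = 2ξ₁ = 0.73 × 776.5 → ξ₁ = 283.4 mol.
Q balance: n_Q = 0 + 2ξ₁ − 1ξ₂ = 181 → ξ₂ = (2·283.4 − 181)/1 = 385.8 mol.
Outlet amounts (n = n₀ + Σ ν·ξ):
  U: 776.5 − 2(283.4) = 209.7
  Q: 0 + 2(283.4) − 1(385.8) = 181
  R: 0 + 1(385.8) = 385.8

ξ₂ = 386 mol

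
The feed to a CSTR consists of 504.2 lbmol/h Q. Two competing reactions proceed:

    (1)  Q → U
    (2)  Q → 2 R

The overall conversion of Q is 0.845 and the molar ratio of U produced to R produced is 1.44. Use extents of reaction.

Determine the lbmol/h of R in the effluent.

220 lbmol/h

Conversion of Q: Q consumed = 0.845 × 504.2 = 426 lbmol/h = 1ξ₁ + 1ξ₂.
Selectivity: 1ξ₁ / (2ξ₂) = 1.44 → ξ₁ = 2.88 ξ₂.
Substitute: (1·2.88 + 1) ξ₂ = 426 → ξ₂ = 109.8 lbmol/h, ξ₁ = 316.2 lbmol/h.
Outlet amounts (n = n₀ + Σ ν·ξ):
  Q: 504.2 − 1(316.2) − 1(109.8) = 78.15
  U: 0 + 1(316.2) = 316.2
  R: 0 + 2(109.8) = 219.6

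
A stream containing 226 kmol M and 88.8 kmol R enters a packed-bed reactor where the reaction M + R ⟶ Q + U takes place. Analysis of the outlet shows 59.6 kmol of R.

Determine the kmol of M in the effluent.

For R: n = n₀ − 1ξ → 59.6 = 88.8 − 1ξ, giving ξ = 29.2 kmol.
Outlet amounts (n = n₀ + ν ξ):
  M: 226 − 1(29.2) = 196.8
  R: 88.8 − 1(29.2) = 59.6
  Q: 0 + 1(29.2) = 29.2
  U: 0 + 1(29.2) = 29.2

197 kmol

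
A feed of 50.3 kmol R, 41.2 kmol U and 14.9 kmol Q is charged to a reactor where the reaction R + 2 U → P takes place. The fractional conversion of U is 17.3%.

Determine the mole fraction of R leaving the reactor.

0.471

U reacted = 0.173 × 41.2 = 7.128 kmol; ν_U = −2, so ξ = 7.128/2 = 3.564 kmol.
Outlet amounts (n = n₀ + ν ξ):
  R: 50.3 − 1(3.564) = 46.74
  U: 41.2 − 2(3.564) = 34.07
  P: 0 + 1(3.564) = 3.564
  Q: 14.9 (inert)
Total out = 99.27 kmol; y_R = 46.74 / 99.27 = 0.4708.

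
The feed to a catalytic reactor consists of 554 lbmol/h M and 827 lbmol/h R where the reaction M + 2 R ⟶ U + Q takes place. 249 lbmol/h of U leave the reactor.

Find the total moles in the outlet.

For U: n = n₀ + 1ξ → 249 = 0 + 1ξ, giving ξ = 249 lbmol/h.
Outlet amounts (n = n₀ + ν ξ):
  M: 554 − 1(249) = 305
  R: 827 − 2(249) = 329
  U: 0 + 1(249) = 249
  Q: 0 + 1(249) = 249
Total out = 305 + 329 + 249 + 249 = 1132 lbmol/h.

1130 lbmol/h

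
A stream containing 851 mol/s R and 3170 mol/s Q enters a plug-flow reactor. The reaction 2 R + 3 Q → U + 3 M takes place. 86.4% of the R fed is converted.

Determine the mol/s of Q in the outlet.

R reacted = 0.864 × 851 = 735.3 mol/s; ν_R = −2, so ξ = 735.3/2 = 367.6 mol/s.
Outlet amounts (n = n₀ + ν ξ):
  R: 851 − 2(367.6) = 115.7
  Q: 3170 − 3(367.6) = 2067
  U: 0 + 1(367.6) = 367.6
  M: 0 + 3(367.6) = 1103

2070 mol/s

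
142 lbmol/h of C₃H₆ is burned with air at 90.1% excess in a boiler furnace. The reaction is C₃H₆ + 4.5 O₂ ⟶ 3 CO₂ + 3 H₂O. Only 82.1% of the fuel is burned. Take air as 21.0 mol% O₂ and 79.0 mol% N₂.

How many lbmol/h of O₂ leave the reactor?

690 lbmol/h

Stoichiometric O₂ = 4.5 × 142 = 639 lbmol/h; O₂ fed = 639 × 1.901 = 1215 lbmol/h.
N₂ fed = 1215 × 79/21 = 4570 lbmol/h.
Fuel reacted = 0.821 × 142 → ξ = 116.6 lbmol/h.
Outlet (n = n₀ + ν ξ):
  C₃H₆: 142 − 1(116.6) = 25.42
  O₂: 1215 − 4.5(116.6) = 690.1
  N₂: 4570 (inert)
  CO₂: 0 + 3(116.6) = 349.7
  H₂O: 0 + 3(116.6) = 349.7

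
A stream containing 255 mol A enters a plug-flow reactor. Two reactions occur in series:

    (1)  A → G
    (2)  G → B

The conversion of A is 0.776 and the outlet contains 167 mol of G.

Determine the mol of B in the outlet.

Conversion of A: A consumed = 1ξ₁ = 0.776 × 255 → ξ₁ = 197.9 mol.
G balance: n_G = 0 + 1ξ₁ − 1ξ₂ = 167 → ξ₂ = (1·197.9 − 167)/1 = 30.88 mol.
Outlet amounts (n = n₀ + Σ ν·ξ):
  A: 255 − 1(197.9) = 57.12
  G: 0 + 1(197.9) − 1(30.88) = 167
  B: 0 + 1(30.88) = 30.88

30.9 mol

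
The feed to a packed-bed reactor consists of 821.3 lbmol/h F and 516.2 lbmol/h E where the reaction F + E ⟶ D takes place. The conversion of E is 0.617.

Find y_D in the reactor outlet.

0.313

E reacted = 0.617 × 516.2 = 318.5 lbmol/h; ν_E = −1, so ξ = 318.5/1 = 318.5 lbmol/h.
Outlet amounts (n = n₀ + ν ξ):
  F: 821.3 − 1(318.5) = 502.8
  E: 516.2 − 1(318.5) = 197.7
  D: 0 + 1(318.5) = 318.5
Total out = 1019 lbmol/h; y_D = 318.5 / 1019 = 0.3126.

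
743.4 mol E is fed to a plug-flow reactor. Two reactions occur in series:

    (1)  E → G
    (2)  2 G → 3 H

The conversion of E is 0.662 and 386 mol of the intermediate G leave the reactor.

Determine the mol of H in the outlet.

Conversion of E: E consumed = 1ξ₁ = 0.662 × 743.4 → ξ₁ = 492.1 mol.
G balance: n_G = 0 + 1ξ₁ − 2ξ₂ = 386 → ξ₂ = (1·492.1 − 386)/2 = 53.07 mol.
Outlet amounts (n = n₀ + Σ ν·ξ):
  E: 743.4 − 1(492.1) = 251.3
  G: 0 + 1(492.1) − 2(53.07) = 386
  H: 0 + 3(53.07) = 159.2

159 mol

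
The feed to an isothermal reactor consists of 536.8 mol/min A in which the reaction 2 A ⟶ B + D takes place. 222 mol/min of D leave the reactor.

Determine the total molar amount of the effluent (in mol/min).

537 mol/min

For D: n = n₀ + 1ξ → 222 = 0 + 1ξ, giving ξ = 222 mol/min.
Outlet amounts (n = n₀ + ν ξ):
  A: 536.8 − 2(222) = 92.8
  B: 0 + 1(222) = 222
  D: 0 + 1(222) = 222
Total out = 92.8 + 222 + 222 = 536.8 mol/min.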